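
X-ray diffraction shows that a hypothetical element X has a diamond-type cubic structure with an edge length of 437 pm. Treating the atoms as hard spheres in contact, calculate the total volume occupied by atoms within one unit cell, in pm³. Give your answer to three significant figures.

2.84 × 10^7 pm³

In a diamond cubic lattice nearest neighbors lie along the body diagonal with √3·a = 8r, so r = 0.2165a = 94.61 pm.
V_atoms = Z × (4/3)πr³ = 8 × (4/3)π × (94.61)³ = 2.84 × 10^7 pm³.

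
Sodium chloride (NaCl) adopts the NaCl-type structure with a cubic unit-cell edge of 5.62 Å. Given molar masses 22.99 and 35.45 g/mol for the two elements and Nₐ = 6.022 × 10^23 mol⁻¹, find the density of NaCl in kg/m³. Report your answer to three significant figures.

2190 kg/m³

The NaCl-type structure contains Z = 4 formula units per cell; M(NaCl) = 22.99 + 35.45 = 58.44 g/mol.
a³ = (5.620 × 10^-8 cm)³ = 1.775 × 10^-22 cm³.
ρ = 4 × 58.44 / (6.022 × 10²³ × 1.775 × 10^-22) = 2.187 g/cm³ = 2190 kg/m³.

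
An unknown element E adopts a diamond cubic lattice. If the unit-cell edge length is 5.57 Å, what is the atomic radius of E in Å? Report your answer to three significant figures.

1.21 Å

In a diamond cubic lattice, nearest neighbors lie along the body diagonal with √3·a = 8r.
r = √3·a/8 = 1.7321 × 5.57 / 8 = 1.21 Å.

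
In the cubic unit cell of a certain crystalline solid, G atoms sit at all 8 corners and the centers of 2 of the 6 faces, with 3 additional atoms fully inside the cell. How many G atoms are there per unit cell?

Corner atoms are shared by 8 cells (1/8 each), face atoms by 2 (1/2 each), interior atoms are unshared.
Net atoms = 8 × 1/8 + 2 × 1/2 + 3 = 1 + 1 + 3 = 5.

5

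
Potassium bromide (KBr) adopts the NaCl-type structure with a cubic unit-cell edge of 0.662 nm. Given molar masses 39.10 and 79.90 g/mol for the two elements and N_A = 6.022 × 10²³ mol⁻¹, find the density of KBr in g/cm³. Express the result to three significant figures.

The NaCl-type structure contains Z = 4 formula units per cell; M(KBr) = 39.10 + 79.90 = 119.0 g/mol.
a³ = (6.620 × 10^-8 cm)³ = 2.901 × 10^-22 cm³.
ρ = 4 × 119.0 / (6.022 × 10²³ × 2.901 × 10^-22) = 2.725 g/cm³.

2.72 g/cm³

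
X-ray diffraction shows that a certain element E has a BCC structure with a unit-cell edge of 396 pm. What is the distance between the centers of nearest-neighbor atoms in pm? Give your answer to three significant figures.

343 pm

In a BCC structure, atoms touch along the body diagonal, so √3·a = 4r; the nearest-neighbor distance equals 2r = 0.8660·a.
d = 0.8660 × 396 = 343 pm.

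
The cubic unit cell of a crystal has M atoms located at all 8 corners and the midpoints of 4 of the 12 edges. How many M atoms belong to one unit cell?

Corner atoms are shared by 8 cells (1/8 each), edge atoms by 4 (1/4 each).
Net atoms = 8 × 1/8 + 4 × 1/4 = 1 + 1 = 2.

2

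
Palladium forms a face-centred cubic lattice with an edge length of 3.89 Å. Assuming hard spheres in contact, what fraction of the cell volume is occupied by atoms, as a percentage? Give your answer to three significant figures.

In an FCC lattice atoms touch along the face diagonal, so √2·a = 4r, so r = 0.3536a = 1.375 Å.
Packing fraction = Z·(4/3)πr³ / a³ = 4 × (4/3)π × (1.375)³ / (3.89)³ = 0.7405 = 74.0%.

74.0%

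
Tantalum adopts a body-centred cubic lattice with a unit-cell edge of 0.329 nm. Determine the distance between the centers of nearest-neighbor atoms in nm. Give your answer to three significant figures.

0.285 nm

In a BCC structure, atoms touch along the body diagonal, so √3·a = 4r; the nearest-neighbor distance equals 2r = 0.8660·a.
d = 0.8660 × 0.329 = 0.285 nm.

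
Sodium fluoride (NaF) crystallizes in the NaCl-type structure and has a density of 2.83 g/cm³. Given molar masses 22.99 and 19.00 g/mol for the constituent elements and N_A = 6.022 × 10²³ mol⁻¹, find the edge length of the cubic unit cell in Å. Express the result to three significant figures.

M(NaF) = 41.99 g/mol; Z = 4 formula units per cell.
a³ = Z·M/(N_A·ρ) = 4 × 41.99 / (6.022 × 10²³ × 2.83) = 9.856 × 10^-23 cm³, so a = 4.619 × 10^-8 cm = 4.62 Å.

4.62 Å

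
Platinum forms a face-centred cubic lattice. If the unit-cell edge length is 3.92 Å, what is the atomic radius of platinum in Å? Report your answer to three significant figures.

1.39 Å

In an FCC lattice, atoms touch along the face diagonal, so √2·a = 4r.
r = √2·a/4 = 1.4142 × 3.92 / 4 = 1.39 Å.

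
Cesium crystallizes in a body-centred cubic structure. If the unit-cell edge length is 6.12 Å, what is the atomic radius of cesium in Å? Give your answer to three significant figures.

2.65 Å

In a BCC lattice, atoms touch along the body diagonal, so √3·a = 4r.
r = √3·a/4 = 1.7321 × 6.12 / 4 = 2.65 Å.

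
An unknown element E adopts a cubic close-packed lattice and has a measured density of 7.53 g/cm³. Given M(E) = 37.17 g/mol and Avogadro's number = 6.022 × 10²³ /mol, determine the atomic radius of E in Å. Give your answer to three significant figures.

For an FCC cell (Z = 4), a³ = Z·M/(N_A·ρ) = 4 × 37.17 / (6.022 × 10²³ × 7.530) = 3.279 × 10^-23 cm³, so a = 3.201 × 10^-8 cm = 3.201 Å.
Atoms touch along the face diagonal, so √2·a = 4r, so r = 0.3536 × a = 1.13 Å.

1.13 Å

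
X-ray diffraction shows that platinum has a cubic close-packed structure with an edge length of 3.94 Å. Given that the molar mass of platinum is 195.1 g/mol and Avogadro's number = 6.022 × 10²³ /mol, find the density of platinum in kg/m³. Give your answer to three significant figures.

21200 kg/m³

An FCC unit cell contains Z = 4 atoms.
Cell volume: a³ = (3.94 Å)³ = (3.940 × 10^-8 cm)³ = 6.116 × 10^-23 cm³.
ρ = Z·M/(N_A·a³) = 4 × 195.1 / (6.022 × 10²³ × 6.116 × 10^-23) = 21.19 g/cm³ = 21200 kg/m³.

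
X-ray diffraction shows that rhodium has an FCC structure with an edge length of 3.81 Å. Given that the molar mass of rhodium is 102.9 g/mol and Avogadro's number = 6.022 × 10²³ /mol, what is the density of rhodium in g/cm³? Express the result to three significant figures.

12.4 g/cm³

An FCC unit cell contains Z = 4 atoms.
Cell volume: a³ = (3.81 Å)³ = (3.810 × 10^-8 cm)³ = 5.531 × 10^-23 cm³.
ρ = Z·M/(N_A·a³) = 4 × 102.9 / (6.022 × 10²³ × 5.531 × 10^-23) = 12.36 g/cm³.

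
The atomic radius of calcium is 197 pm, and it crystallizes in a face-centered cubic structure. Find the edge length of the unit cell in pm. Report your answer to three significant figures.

557 pm

In an FCC lattice, atoms touch along the face diagonal, so √2·a = 4r.
a = 4r/√2 = 4 × 197 / 1.4142 = 557 pm.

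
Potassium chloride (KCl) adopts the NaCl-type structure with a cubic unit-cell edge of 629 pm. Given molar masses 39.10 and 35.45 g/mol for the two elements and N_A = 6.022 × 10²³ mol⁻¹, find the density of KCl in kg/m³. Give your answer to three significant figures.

The NaCl-type structure contains Z = 4 formula units per cell; M(KCl) = 39.10 + 35.45 = 74.55 g/mol.
a³ = (6.290 × 10^-8 cm)³ = 2.489 × 10^-22 cm³.
ρ = 4 × 74.55 / (6.022 × 10²³ × 2.489 × 10^-22) = 1.990 g/cm³ = 1990 kg/m³.

1990 kg/m³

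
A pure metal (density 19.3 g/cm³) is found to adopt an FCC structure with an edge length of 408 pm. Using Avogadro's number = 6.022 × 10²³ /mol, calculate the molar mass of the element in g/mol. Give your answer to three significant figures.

197 g/mol

An FCC cell has Z = 4 atoms; a = 4.080 × 10^-8 cm.
M = ρ·N_A·a³/Z = 19.3 × 6.022 × 10²³ × 6.792 × 10^-23 / 4 = 197 g/mol.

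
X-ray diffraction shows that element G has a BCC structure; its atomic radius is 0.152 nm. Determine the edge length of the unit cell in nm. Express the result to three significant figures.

0.351 nm

In a BCC lattice, atoms touch along the body diagonal, so √3·a = 4r.
a = 4r/√3 = 4 × 0.152 / 1.7321 = 0.351 nm.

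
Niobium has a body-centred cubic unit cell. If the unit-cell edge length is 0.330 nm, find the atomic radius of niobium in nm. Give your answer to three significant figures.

In a BCC lattice, atoms touch along the body diagonal, so √3·a = 4r.
r = √3·a/4 = 1.7321 × 0.330 / 4 = 0.143 nm.

0.143 nm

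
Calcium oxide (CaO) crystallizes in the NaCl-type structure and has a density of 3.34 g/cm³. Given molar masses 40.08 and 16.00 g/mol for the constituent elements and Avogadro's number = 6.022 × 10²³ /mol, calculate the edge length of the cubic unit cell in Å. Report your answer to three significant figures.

M(CaO) = 56.08 g/mol; Z = 4 formula units per cell.
a³ = Z·M/(N_A·ρ) = 4 × 56.08 / (6.022 × 10²³ × 3.34) = 1.115 × 10^-22 cm³, so a = 4.813 × 10^-8 cm = 4.81 Å.

4.81 Å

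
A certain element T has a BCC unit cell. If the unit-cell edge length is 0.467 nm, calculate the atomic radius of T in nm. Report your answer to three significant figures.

In a BCC lattice, atoms touch along the body diagonal, so √3·a = 4r.
r = √3·a/4 = 1.7321 × 0.467 / 4 = 0.202 nm.

0.202 nm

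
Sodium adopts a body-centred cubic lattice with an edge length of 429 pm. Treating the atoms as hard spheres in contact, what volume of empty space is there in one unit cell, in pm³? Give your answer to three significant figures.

2.53 × 10^7 pm³

In a BCC lattice atoms touch along the body diagonal, so √3·a = 4r, so r = 0.4330a = 185.8 pm.
V_cell = a³ = 7.895 × 10^7 pm³; V_atoms = 2 × (4/3)πr³ = 5.370 × 10^7 pm³.
Empty space = 7.895 × 10^7 − 5.370 × 10^7 = 2.53 × 10^7 pm³.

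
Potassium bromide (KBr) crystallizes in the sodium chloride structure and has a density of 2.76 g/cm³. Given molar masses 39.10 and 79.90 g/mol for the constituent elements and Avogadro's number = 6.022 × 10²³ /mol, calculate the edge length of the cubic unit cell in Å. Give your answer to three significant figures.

M(KBr) = 119.0 g/mol; Z = 4 formula units per cell.
a³ = Z·M/(N_A·ρ) = 4 × 119.0 / (6.022 × 10²³ × 2.76) = 2.864 × 10^-22 cm³, so a = 6.592 × 10^-8 cm = 6.59 Å.

6.59 Å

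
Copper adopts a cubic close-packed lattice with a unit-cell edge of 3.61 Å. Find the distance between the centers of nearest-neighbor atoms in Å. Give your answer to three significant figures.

In an FCC structure, atoms touch along the face diagonal, so √2·a = 4r; the nearest-neighbor distance equals 2r = 0.7071·a.
d = 0.7071 × 3.61 = 2.55 Å.

2.55 Å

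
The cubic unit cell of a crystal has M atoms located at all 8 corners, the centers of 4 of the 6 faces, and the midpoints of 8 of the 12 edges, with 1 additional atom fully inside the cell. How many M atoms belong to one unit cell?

Corner atoms are shared by 8 cells (1/8 each), face atoms by 2 (1/2 each), edge atoms by 4 (1/4 each), interior atoms are unshared.
Net atoms = 8 × 1/8 + 4 × 1/2 + 8 × 1/4 + 1 = 1 + 2 + 2 + 1 = 6.

6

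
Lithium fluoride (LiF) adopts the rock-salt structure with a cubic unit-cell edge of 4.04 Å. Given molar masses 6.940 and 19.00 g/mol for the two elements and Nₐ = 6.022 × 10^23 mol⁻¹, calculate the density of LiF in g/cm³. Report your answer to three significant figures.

The rock-salt structure contains Z = 4 formula units per cell; M(LiF) = 6.940 + 19.00 = 25.94 g/mol.
a³ = (4.040 × 10^-8 cm)³ = 6.594 × 10^-23 cm³.
ρ = 4 × 25.94 / (6.022 × 10²³ × 6.594 × 10^-23) = 2.613 g/cm³.

2.61 g/cm³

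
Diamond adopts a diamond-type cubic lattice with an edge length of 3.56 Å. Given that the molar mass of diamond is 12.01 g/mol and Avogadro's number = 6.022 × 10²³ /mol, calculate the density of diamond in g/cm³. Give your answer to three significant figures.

3.54 g/cm³

A diamond cubic unit cell contains Z = 8 atoms.
Cell volume: a³ = (3.56 Å)³ = (3.560 × 10^-8 cm)³ = 4.512 × 10^-23 cm³.
ρ = Z·M/(N_A·a³) = 8 × 12.01 / (6.022 × 10²³ × 4.512 × 10^-23) = 3.536 g/cm³.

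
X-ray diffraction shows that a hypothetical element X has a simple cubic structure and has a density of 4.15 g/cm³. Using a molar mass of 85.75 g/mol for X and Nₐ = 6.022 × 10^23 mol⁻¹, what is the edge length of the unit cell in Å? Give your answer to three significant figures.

With Z = 1 atom per simple cubic cell, a³ = Z·M/(N_A·ρ) = 1 × 85.75 / (6.022 × 10²³ × 4.150 g/cm³) = 3.431 × 10^-23 cm³.
a = (3.431 × 10^-23)^(1/3) = 3.249 × 10^-8 cm = 3.25 Å.

3.25 Å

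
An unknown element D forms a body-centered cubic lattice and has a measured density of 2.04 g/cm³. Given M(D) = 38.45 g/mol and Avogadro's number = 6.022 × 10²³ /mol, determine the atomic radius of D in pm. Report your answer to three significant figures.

For a BCC cell (Z = 2), a³ = Z·M/(N_A·ρ) = 2 × 38.45 / (6.022 × 10²³ × 2.040) = 6.260 × 10^-23 cm³, so a = 3.971 × 10^-8 cm = 397.1 pm.
Atoms touch along the body diagonal, so √3·a = 4r, so r = 0.4330 × a = 172 pm.

172 pm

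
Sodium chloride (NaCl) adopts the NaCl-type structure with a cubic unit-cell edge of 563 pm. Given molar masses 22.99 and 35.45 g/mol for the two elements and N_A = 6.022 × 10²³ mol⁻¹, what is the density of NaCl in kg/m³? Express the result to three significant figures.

The NaCl-type structure contains Z = 4 formula units per cell; M(NaCl) = 22.99 + 35.45 = 58.44 g/mol.
a³ = (5.630 × 10^-8 cm)³ = 1.785 × 10^-22 cm³.
ρ = 4 × 58.44 / (6.022 × 10²³ × 1.785 × 10^-22) = 2.175 g/cm³ = 2180 kg/m³.

2180 kg/m³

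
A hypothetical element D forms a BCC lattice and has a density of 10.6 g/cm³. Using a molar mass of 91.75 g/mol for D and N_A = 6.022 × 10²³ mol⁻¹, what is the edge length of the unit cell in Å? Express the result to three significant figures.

3.06 Å

With Z = 2 atoms per BCC cell, a³ = Z·M/(N_A·ρ) = 2 × 91.75 / (6.022 × 10²³ × 10.60 g/cm³) = 2.875 × 10^-23 cm³.
a = (2.875 × 10^-23)^(1/3) = 3.063 × 10^-8 cm = 3.06 Å.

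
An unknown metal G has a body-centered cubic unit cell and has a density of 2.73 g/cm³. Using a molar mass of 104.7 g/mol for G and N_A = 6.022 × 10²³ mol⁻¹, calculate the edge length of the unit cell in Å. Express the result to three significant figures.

5.03 Å

With Z = 2 atoms per BCC cell, a³ = Z·M/(N_A·ρ) = 2 × 104.7 / (6.022 × 10²³ × 2.730 g/cm³) = 1.274 × 10^-22 cm³.
a = (1.274 × 10^-22)^(1/3) = 5.031 × 10^-8 cm = 5.03 Å.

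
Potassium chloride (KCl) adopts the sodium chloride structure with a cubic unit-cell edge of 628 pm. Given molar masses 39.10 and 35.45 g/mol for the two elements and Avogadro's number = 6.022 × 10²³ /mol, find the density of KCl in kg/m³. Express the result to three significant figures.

The sodium chloride structure contains Z = 4 formula units per cell; M(KCl) = 39.10 + 35.45 = 74.55 g/mol.
a³ = (6.280 × 10^-8 cm)³ = 2.477 × 10^-22 cm³.
ρ = 4 × 74.55 / (6.022 × 10²³ × 2.477 × 10^-22) = 1.999 g/cm³ = 2000 kg/m³.

2000 kg/m³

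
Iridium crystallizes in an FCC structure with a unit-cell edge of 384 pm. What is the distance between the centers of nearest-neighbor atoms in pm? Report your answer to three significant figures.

In an FCC structure, atoms touch along the face diagonal, so √2·a = 4r; the nearest-neighbor distance equals 2r = 0.7071·a.
d = 0.7071 × 384 = 272 pm.

272 pm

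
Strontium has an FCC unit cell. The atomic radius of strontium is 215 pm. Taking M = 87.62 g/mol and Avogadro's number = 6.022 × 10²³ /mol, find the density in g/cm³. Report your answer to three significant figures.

2.59 g/cm³

In an FCC lattice, atoms touch along the face diagonal, so √2·a = 4r, giving a = 608.1 pm = 6.081 × 10^-8 cm.
With Z = 4, ρ = Z·M/(N_A·a³) = 4 × 87.62 / (6.022 × 10²³ × 2.249 × 10^-22) = 2.588 g/cm³.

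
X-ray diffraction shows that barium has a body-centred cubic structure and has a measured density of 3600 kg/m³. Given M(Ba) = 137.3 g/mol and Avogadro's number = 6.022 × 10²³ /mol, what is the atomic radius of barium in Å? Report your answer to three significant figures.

2.17 Å

For a BCC cell (Z = 2), a³ = Z·M/(N_A·ρ) = 2 × 137.3 / (6.022 × 10²³ × 3.600) = 1.267 × 10^-22 cm³, so a = 5.022 × 10^-8 cm = 5.022 Å.
Atoms touch along the body diagonal, so √3·a = 4r, so r = 0.4330 × a = 2.17 Å.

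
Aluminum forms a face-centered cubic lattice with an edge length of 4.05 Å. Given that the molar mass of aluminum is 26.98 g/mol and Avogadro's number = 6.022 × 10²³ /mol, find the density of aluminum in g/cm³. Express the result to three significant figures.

An FCC unit cell contains Z = 4 atoms.
Cell volume: a³ = (4.05 Å)³ = (4.050 × 10^-8 cm)³ = 6.643 × 10^-23 cm³.
ρ = Z·M/(N_A·a³) = 4 × 26.98 / (6.022 × 10²³ × 6.643 × 10^-23) = 2.698 g/cm³.

2.70 g/cm³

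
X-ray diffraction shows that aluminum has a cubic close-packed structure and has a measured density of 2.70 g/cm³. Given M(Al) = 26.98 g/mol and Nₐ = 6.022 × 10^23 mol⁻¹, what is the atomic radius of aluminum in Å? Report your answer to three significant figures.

1.43 Å

For an FCC cell (Z = 4), a³ = Z·M/(N_A·ρ) = 4 × 26.98 / (6.022 × 10²³ × 2.700) = 6.637 × 10^-23 cm³, so a = 4.049 × 10^-8 cm = 4.049 Å.
Atoms touch along the face diagonal, so √2·a = 4r, so r = 0.3536 × a = 1.43 Å.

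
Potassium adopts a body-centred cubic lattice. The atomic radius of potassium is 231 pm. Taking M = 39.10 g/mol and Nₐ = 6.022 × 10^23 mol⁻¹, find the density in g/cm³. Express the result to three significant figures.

In a BCC lattice, atoms touch along the body diagonal, so √3·a = 4r, giving a = 533.5 pm = 5.335 × 10^-8 cm.
With Z = 2, ρ = Z·M/(N_A·a³) = 2 × 39.10 / (6.022 × 10²³ × 1.518 × 10^-22) = 0.8553 g/cm³.

0.855 g/cm³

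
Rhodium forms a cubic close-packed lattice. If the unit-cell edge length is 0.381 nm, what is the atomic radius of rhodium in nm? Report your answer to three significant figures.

0.135 nm

In an FCC lattice, atoms touch along the face diagonal, so √2·a = 4r.
r = √2·a/4 = 1.4142 × 0.381 / 4 = 0.135 nm.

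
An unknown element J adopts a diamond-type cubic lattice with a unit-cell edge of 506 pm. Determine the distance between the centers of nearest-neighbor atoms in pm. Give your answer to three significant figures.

219 pm

In a diamond cubic structure, nearest neighbors lie along the body diagonal with √3·a = 8r; the nearest-neighbor distance equals 2r = 0.4330·a.
d = 0.4330 × 506 = 219 pm.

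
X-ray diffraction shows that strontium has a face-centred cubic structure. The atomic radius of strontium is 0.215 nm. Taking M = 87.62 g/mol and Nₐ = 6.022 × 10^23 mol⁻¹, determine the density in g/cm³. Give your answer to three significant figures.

2.59 g/cm³

In an FCC lattice, atoms touch along the face diagonal, so √2·a = 4r, giving a = 0.6081 nm = 6.081 × 10^-8 cm.
With Z = 4, ρ = Z·M/(N_A·a³) = 4 × 87.62 / (6.022 × 10²³ × 2.249 × 10^-22) = 2.588 g/cm³.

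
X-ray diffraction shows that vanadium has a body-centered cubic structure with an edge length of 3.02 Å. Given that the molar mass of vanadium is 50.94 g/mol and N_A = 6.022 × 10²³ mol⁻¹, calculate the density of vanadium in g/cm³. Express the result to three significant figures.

6.14 g/cm³

A BCC unit cell contains Z = 2 atoms.
Cell volume: a³ = (3.02 Å)³ = (3.020 × 10^-8 cm)³ = 2.754 × 10^-23 cm³.
ρ = Z·M/(N_A·a³) = 2 × 50.94 / (6.022 × 10²³ × 2.754 × 10^-23) = 6.142 g/cm³.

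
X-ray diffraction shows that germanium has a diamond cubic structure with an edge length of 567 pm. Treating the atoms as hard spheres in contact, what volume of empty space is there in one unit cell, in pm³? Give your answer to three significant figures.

In a diamond cubic lattice nearest neighbors lie along the body diagonal with √3·a = 8r, so r = 0.2165a = 122.8 pm.
V_cell = a³ = 1.823 × 10^8 pm³; V_atoms = 8 × (4/3)πr³ = 6.199 × 10^7 pm³.
Empty space = 1.823 × 10^8 − 6.199 × 10^7 = 1.20 × 10^8 pm³.

1.20 × 10^8 pm³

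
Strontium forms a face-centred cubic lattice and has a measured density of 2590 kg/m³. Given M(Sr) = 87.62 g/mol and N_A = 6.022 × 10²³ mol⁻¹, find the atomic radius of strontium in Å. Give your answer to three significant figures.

2.15 Å

For an FCC cell (Z = 4), a³ = Z·M/(N_A·ρ) = 4 × 87.62 / (6.022 × 10²³ × 2.590) = 2.247 × 10^-22 cm³, so a = 6.080 × 10^-8 cm = 6.080 Å.
Atoms touch along the face diagonal, so √2·a = 4r, so r = 0.3536 × a = 2.15 Å.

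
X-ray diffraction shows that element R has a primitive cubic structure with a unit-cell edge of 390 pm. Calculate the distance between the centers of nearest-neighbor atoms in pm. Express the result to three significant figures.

390 pm

In a simple cubic structure, atoms touch along the cell edge, so a = 2r; the nearest-neighbor distance equals 2r = 1.000·a.
d = 1.000 × 390 = 390 pm.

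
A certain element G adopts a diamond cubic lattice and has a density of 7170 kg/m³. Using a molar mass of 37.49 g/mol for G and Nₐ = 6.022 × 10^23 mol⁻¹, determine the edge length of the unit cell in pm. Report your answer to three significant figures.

411 pm

With Z = 8 atoms per diamond cubic cell, a³ = Z·M/(N_A·ρ) = 8 × 37.49 / (6.022 × 10²³ × 7.170 g/cm³) = 6.946 × 10^-23 cm³.
a = (6.946 × 10^-23)^(1/3) = 4.111 × 10^-8 cm = 411 pm.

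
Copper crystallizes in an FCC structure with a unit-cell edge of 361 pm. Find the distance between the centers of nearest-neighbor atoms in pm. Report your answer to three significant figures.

255 pm

In an FCC structure, atoms touch along the face diagonal, so √2·a = 4r; the nearest-neighbor distance equals 2r = 0.7071·a.
d = 0.7071 × 361 = 255 pm.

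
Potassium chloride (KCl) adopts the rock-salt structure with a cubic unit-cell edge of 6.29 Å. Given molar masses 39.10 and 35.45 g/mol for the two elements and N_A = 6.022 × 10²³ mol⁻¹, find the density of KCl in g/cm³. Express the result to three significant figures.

1.99 g/cm³

The rock-salt structure contains Z = 4 formula units per cell; M(KCl) = 39.10 + 35.45 = 74.55 g/mol.
a³ = (6.290 × 10^-8 cm)³ = 2.489 × 10^-22 cm³.
ρ = 4 × 74.55 / (6.022 × 10²³ × 2.489 × 10^-22) = 1.990 g/cm³.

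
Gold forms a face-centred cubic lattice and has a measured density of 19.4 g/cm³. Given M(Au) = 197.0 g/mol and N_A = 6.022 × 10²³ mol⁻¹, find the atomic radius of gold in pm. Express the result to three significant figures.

For an FCC cell (Z = 4), a³ = Z·M/(N_A·ρ) = 4 × 197.0 / (6.022 × 10²³ × 19.40) = 6.745 × 10^-23 cm³, so a = 4.071 × 10^-8 cm = 407.1 pm.
Atoms touch along the face diagonal, so √2·a = 4r, so r = 0.3536 × a = 144 pm.

144 pm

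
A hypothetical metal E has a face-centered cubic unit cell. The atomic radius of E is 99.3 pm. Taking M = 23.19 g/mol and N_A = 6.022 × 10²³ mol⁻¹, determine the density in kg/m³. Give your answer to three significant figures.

6950 kg/m³

In an FCC lattice, atoms touch along the face diagonal, so √2·a = 4r, giving a = 280.9 pm = 2.809 × 10^-8 cm.
With Z = 4, ρ = Z·M/(N_A·a³) = 4 × 23.19 / (6.022 × 10²³ × 2.216 × 10^-23) = 6.952 g/cm³ = 6950 kg/m³.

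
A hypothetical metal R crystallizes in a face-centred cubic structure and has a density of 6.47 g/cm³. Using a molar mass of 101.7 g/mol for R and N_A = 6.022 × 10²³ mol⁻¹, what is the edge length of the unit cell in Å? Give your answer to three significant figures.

With Z = 4 atoms per FCC cell, a³ = Z·M/(N_A·ρ) = 4 × 101.7 / (6.022 × 10²³ × 6.470 g/cm³) = 1.044 × 10^-22 cm³.
a = (1.044 × 10^-22)^(1/3) = 4.709 × 10^-8 cm = 4.71 Å.

4.71 Å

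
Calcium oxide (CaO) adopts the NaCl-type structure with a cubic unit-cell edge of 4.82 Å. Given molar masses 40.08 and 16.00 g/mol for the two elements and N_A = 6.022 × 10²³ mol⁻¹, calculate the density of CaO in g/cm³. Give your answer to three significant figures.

3.33 g/cm³

The NaCl-type structure contains Z = 4 formula units per cell; M(CaO) = 40.08 + 16.00 = 56.08 g/mol.
a³ = (4.820 × 10^-8 cm)³ = 1.120 × 10^-22 cm³.
ρ = 4 × 56.08 / (6.022 × 10²³ × 1.120 × 10^-22) = 3.326 g/cm³.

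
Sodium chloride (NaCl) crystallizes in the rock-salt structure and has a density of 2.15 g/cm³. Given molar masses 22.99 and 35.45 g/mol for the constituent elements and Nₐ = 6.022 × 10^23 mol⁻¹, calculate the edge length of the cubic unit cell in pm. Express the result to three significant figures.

M(NaCl) = 58.44 g/mol; Z = 4 formula units per cell.
a³ = Z·M/(N_A·ρ) = 4 × 58.44 / (6.022 × 10²³ × 2.15) = 1.805 × 10^-22 cm³, so a = 5.652 × 10^-8 cm = 565 pm.

565 pm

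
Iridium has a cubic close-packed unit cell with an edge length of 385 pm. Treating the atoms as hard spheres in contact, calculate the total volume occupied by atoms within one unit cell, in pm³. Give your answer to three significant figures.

4.23 × 10^7 pm³

In an FCC lattice atoms touch along the face diagonal, so √2·a = 4r, so r = 0.3536a = 136.1 pm.
V_atoms = Z × (4/3)πr³ = 4 × (4/3)π × (136.1)³ = 4.23 × 10^7 pm³.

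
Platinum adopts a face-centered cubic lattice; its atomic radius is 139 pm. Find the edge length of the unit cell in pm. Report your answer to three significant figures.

393 pm

In an FCC lattice, atoms touch along the face diagonal, so √2·a = 4r.
a = 4r/√2 = 4 × 139 / 1.4142 = 393 pm.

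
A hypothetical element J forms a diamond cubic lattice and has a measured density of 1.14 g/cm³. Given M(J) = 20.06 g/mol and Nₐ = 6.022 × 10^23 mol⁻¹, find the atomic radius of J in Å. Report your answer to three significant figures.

1.33 Å

For a diamond cubic cell (Z = 8), a³ = Z·M/(N_A·ρ) = 8 × 20.06 / (6.022 × 10²³ × 1.140) = 2.338 × 10^-22 cm³, so a = 6.160 × 10^-8 cm = 6.160 Å.
Nearest neighbors lie along the body diagonal with √3·a = 8r, so r = 0.2165 × a = 1.33 Å.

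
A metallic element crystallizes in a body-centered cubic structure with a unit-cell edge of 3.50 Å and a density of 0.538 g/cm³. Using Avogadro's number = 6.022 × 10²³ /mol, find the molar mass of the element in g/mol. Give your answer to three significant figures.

A BCC cell has Z = 2 atoms; a = 3.500 × 10^-8 cm.
M = ρ·N_A·a³/Z = 0.538 × 6.022 × 10²³ × 4.288 × 10^-23 / 2 = 6.95 g/mol.

6.95 g/mol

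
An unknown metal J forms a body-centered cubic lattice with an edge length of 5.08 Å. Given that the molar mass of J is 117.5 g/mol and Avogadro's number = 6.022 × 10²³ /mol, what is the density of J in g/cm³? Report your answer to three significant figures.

A BCC unit cell contains Z = 2 atoms.
Cell volume: a³ = (5.08 Å)³ = (5.080 × 10^-8 cm)³ = 1.311 × 10^-22 cm³.
ρ = Z·M/(N_A·a³) = 2 × 117.5 / (6.022 × 10²³ × 1.311 × 10^-22) = 2.977 g/cm³.

2.98 g/cm³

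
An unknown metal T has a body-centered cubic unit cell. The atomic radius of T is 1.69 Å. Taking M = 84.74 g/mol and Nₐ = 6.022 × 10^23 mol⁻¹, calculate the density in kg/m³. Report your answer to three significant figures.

In a BCC lattice, atoms touch along the body diagonal, so √3·a = 4r, giving a = 3.903 Å = 3.903 × 10^-8 cm.
With Z = 2, ρ = Z·M/(N_A·a³) = 2 × 84.74 / (6.022 × 10²³ × 5.945 × 10^-23) = 4.734 g/cm³ = 4730 kg/m³.

4730 kg/m³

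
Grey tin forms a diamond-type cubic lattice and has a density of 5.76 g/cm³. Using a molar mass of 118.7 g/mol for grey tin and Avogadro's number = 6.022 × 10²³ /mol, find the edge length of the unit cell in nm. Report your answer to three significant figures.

0.649 nm

With Z = 8 atoms per diamond cubic cell, a³ = Z·M/(N_A·ρ) = 8 × 118.7 / (6.022 × 10²³ × 5.760 g/cm³) = 2.738 × 10^-22 cm³.
a = (2.738 × 10^-22)^(1/3) = 6.493 × 10^-8 cm = 0.649 nm.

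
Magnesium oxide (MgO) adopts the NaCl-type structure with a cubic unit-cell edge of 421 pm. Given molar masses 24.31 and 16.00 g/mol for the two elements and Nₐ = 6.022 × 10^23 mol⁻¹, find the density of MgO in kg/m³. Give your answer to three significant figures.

The NaCl-type structure contains Z = 4 formula units per cell; M(MgO) = 24.31 + 16.00 = 40.31 g/mol.
a³ = (4.210 × 10^-8 cm)³ = 7.462 × 10^-23 cm³.
ρ = 4 × 40.31 / (6.022 × 10²³ × 7.462 × 10^-23) = 3.588 g/cm³ = 3590 kg/m³.

3590 kg/m³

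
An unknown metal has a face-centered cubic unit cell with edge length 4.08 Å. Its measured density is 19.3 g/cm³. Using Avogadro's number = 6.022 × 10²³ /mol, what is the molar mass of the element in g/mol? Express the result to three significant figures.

An FCC cell has Z = 4 atoms; a = 4.080 × 10^-8 cm.
M = ρ·N_A·a³/Z = 19.3 × 6.022 × 10²³ × 6.792 × 10^-23 / 4 = 197 g/mol.

197 g/mol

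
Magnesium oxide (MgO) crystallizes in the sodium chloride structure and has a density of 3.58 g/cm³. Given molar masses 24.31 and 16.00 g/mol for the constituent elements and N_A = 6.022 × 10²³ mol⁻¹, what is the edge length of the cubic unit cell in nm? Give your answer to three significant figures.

0.421 nm

M(MgO) = 40.31 g/mol; Z = 4 formula units per cell.
a³ = Z·M/(N_A·ρ) = 4 × 40.31 / (6.022 × 10²³ × 3.58) = 7.479 × 10^-23 cm³, so a = 4.213 × 10^-8 cm = 0.421 nm.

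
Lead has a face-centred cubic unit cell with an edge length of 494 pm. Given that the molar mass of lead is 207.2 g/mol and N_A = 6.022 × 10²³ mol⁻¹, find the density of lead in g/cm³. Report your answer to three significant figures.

An FCC unit cell contains Z = 4 atoms.
Cell volume: a³ = (494 pm)³ = (4.940 × 10^-8 cm)³ = 1.206 × 10^-22 cm³.
ρ = Z·M/(N_A·a³) = 4 × 207.2 / (6.022 × 10²³ × 1.206 × 10^-22) = 11.42 g/cm³.

11.4 g/cm³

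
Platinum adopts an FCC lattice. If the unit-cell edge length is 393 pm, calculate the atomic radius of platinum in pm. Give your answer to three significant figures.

In an FCC lattice, atoms touch along the face diagonal, so √2·a = 4r.
r = √2·a/4 = 1.4142 × 393 / 4 = 139 pm.

139 pm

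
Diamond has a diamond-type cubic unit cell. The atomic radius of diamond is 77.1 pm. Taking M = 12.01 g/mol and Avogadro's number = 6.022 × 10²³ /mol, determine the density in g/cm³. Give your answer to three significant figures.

3.53 g/cm³

In a diamond cubic lattice, nearest neighbors lie along the body diagonal with √3·a = 8r, giving a = 356.1 pm = 3.561 × 10^-8 cm.
With Z = 8, ρ = Z·M/(N_A·a³) = 8 × 12.01 / (6.022 × 10²³ × 4.516 × 10^-23) = 3.533 g/cm³.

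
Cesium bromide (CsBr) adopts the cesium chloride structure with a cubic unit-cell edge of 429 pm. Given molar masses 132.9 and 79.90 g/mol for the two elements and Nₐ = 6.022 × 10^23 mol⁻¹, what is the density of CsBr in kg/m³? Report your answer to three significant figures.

4480 kg/m³

The cesium chloride structure contains Z = 1 formula unit per cell; M(CsBr) = 132.9 + 79.90 = 212.8 g/mol.
a³ = (4.290 × 10^-8 cm)³ = 7.895 × 10^-23 cm³.
ρ = 1 × 212.8 / (6.022 × 10²³ × 7.895 × 10^-23) = 4.476 g/cm³ = 4480 kg/m³.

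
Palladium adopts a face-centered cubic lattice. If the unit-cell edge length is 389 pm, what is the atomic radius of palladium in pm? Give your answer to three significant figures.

138 pm

In an FCC lattice, atoms touch along the face diagonal, so √2·a = 4r.
r = √2·a/4 = 1.4142 × 389 / 4 = 138 pm.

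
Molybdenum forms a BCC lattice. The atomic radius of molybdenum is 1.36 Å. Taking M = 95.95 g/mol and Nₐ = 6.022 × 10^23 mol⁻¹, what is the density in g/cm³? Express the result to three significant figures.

In a BCC lattice, atoms touch along the body diagonal, so √3·a = 4r, giving a = 3.141 Å = 3.141 × 10^-8 cm.
With Z = 2, ρ = Z·M/(N_A·a³) = 2 × 95.95 / (6.022 × 10²³ × 3.098 × 10^-23) = 10.29 g/cm³.

10.3 g/cm³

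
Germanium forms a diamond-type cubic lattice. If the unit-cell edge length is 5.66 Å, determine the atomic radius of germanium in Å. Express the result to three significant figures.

1.23 Å

In a diamond cubic lattice, nearest neighbors lie along the body diagonal with √3·a = 8r.
r = √3·a/8 = 1.7321 × 5.66 / 8 = 1.23 Å.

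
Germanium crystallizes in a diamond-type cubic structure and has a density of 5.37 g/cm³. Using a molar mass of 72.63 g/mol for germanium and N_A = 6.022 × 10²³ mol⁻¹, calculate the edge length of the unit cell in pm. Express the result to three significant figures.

564 pm

With Z = 8 atoms per diamond cubic cell, a³ = Z·M/(N_A·ρ) = 8 × 72.63 / (6.022 × 10²³ × 5.370 g/cm³) = 1.797 × 10^-22 cm³.
a = (1.797 × 10^-22)^(1/3) = 5.643 × 10^-8 cm = 564 pm.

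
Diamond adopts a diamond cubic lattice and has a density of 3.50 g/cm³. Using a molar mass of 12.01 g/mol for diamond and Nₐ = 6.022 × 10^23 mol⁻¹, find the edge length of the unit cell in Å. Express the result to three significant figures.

3.57 Å

With Z = 8 atoms per diamond cubic cell, a³ = Z·M/(N_A·ρ) = 8 × 12.01 / (6.022 × 10²³ × 3.500 g/cm³) = 4.559 × 10^-23 cm³.
a = (4.559 × 10^-23)^(1/3) = 3.572 × 10^-8 cm = 3.57 Å.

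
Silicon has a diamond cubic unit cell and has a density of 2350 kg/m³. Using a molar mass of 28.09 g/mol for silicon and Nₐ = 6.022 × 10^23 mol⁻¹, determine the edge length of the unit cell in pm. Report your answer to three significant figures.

542 pm

With Z = 8 atoms per diamond cubic cell, a³ = Z·M/(N_A·ρ) = 8 × 28.09 / (6.022 × 10²³ × 2.350 g/cm³) = 1.588 × 10^-22 cm³.
a = (1.588 × 10^-22)^(1/3) = 5.415 × 10^-8 cm = 542 pm.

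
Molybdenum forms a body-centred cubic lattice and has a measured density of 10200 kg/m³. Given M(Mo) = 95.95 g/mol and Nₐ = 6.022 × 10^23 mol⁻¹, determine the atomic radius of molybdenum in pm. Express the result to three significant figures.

136 pm

For a BCC cell (Z = 2), a³ = Z·M/(N_A·ρ) = 2 × 95.95 / (6.022 × 10²³ × 10.20) = 3.124 × 10^-23 cm³, so a = 3.150 × 10^-8 cm = 315.0 pm.
Atoms touch along the body diagonal, so √3·a = 4r, so r = 0.4330 × a = 136 pm.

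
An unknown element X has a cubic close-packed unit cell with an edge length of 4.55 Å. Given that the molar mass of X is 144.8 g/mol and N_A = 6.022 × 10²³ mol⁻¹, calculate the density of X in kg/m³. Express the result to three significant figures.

An FCC unit cell contains Z = 4 atoms.
Cell volume: a³ = (4.55 Å)³ = (4.550 × 10^-8 cm)³ = 9.420 × 10^-23 cm³.
ρ = Z·M/(N_A·a³) = 4 × 144.8 / (6.022 × 10²³ × 9.420 × 10^-23) = 10.21 g/cm³ = 10200 kg/m³.

10200 kg/m³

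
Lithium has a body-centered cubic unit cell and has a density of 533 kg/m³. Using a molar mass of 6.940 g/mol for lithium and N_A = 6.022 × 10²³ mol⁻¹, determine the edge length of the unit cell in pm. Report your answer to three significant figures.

351 pm

With Z = 2 atoms per BCC cell, a³ = Z·M/(N_A·ρ) = 2 × 6.940 / (6.022 × 10²³ × 0.5330 g/cm³) = 4.324 × 10^-23 cm³.
a = (4.324 × 10^-23)^(1/3) = 3.510 × 10^-8 cm = 351 pm.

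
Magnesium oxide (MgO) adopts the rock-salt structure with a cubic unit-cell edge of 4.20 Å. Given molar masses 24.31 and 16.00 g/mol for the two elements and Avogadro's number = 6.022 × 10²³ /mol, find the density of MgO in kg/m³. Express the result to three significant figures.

3610 kg/m³

The rock-salt structure contains Z = 4 formula units per cell; M(MgO) = 24.31 + 16.00 = 40.31 g/mol.
a³ = (4.200 × 10^-8 cm)³ = 7.409 × 10^-23 cm³.
ρ = 4 × 40.31 / (6.022 × 10²³ × 7.409 × 10^-23) = 3.614 g/cm³ = 3610 kg/m³.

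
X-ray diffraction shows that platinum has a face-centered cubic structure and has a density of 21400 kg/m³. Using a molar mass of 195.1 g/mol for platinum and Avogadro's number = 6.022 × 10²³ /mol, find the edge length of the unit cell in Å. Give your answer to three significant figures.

3.93 Å

With Z = 4 atoms per FCC cell, a³ = Z·M/(N_A·ρ) = 4 × 195.1 / (6.022 × 10²³ × 21.40 g/cm³) = 6.056 × 10^-23 cm³.
a = (6.056 × 10^-23)^(1/3) = 3.927 × 10^-8 cm = 3.93 Å.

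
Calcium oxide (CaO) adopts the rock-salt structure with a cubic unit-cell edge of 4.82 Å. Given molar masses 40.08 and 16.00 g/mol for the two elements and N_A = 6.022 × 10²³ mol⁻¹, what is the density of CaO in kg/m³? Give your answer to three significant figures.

The rock-salt structure contains Z = 4 formula units per cell; M(CaO) = 40.08 + 16.00 = 56.08 g/mol.
a³ = (4.820 × 10^-8 cm)³ = 1.120 × 10^-22 cm³.
ρ = 4 × 56.08 / (6.022 × 10²³ × 1.120 × 10^-22) = 3.326 g/cm³ = 3330 kg/m³.

3330 kg/m³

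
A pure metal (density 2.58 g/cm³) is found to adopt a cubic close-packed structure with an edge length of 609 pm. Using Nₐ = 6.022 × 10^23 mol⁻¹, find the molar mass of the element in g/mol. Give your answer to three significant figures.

An FCC cell has Z = 4 atoms; a = 6.090 × 10^-8 cm.
M = ρ·N_A·a³/Z = 2.58 × 6.022 × 10²³ × 2.259 × 10^-22 / 4 = 87.7 g/mol.

87.7 g/mol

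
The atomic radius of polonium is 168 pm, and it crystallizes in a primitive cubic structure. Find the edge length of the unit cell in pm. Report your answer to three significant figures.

336 pm

In a simple cubic lattice, atoms touch along the cell edge, so a = 2r.
a = 2r = 2 × 168 = 336 pm.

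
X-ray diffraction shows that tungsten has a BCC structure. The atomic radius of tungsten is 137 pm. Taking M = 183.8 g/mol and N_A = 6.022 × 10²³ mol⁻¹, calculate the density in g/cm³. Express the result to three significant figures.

19.3 g/cm³

In a BCC lattice, atoms touch along the body diagonal, so √3·a = 4r, giving a = 316.4 pm = 3.164 × 10^-8 cm.
With Z = 2, ρ = Z·M/(N_A·a³) = 2 × 183.8 / (6.022 × 10²³ × 3.167 × 10^-23) = 19.27 g/cm³.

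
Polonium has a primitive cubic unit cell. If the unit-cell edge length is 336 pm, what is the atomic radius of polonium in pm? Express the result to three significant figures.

168 pm

In a simple cubic lattice, atoms touch along the cell edge, so a = 2r.
r = a/2 = 336/2 = 168 pm.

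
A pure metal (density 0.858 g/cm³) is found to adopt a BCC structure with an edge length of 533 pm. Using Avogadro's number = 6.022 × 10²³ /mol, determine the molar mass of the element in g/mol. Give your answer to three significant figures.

39.1 g/mol

A BCC cell has Z = 2 atoms; a = 5.330 × 10^-8 cm.
M = ρ·N_A·a³/Z = 0.858 × 6.022 × 10²³ × 1.514 × 10^-22 / 2 = 39.1 g/mol.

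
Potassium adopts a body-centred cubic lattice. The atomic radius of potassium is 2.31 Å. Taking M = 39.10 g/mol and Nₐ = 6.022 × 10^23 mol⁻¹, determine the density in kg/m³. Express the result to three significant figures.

In a BCC lattice, atoms touch along the body diagonal, so √3·a = 4r, giving a = 5.335 Å = 5.335 × 10^-8 cm.
With Z = 2, ρ = Z·M/(N_A·a³) = 2 × 39.10 / (6.022 × 10²³ × 1.518 × 10^-22) = 0.8553 g/cm³ = 855 kg/m³.

855 kg/m³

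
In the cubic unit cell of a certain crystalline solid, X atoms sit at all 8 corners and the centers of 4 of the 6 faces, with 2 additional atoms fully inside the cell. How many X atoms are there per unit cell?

Corner atoms are shared by 8 cells (1/8 each), face atoms by 2 (1/2 each), interior atoms are unshared.
Net atoms = 8 × 1/8 + 4 × 1/2 + 2 = 1 + 2 + 2 = 5.

5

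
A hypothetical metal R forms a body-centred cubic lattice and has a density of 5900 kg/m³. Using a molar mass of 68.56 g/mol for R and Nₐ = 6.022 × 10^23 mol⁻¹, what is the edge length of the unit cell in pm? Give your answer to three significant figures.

338 pm

With Z = 2 atoms per BCC cell, a³ = Z·M/(N_A·ρ) = 2 × 68.56 / (6.022 × 10²³ × 5.900 g/cm³) = 3.859 × 10^-23 cm³.
a = (3.859 × 10^-23)^(1/3) = 3.379 × 10^-8 cm = 338 pm.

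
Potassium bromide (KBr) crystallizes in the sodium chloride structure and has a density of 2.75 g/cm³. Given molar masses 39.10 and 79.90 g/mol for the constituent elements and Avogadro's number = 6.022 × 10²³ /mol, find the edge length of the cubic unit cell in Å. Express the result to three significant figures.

6.60 Å

M(KBr) = 119.0 g/mol; Z = 4 formula units per cell.
a³ = Z·M/(N_A·ρ) = 4 × 119.0 / (6.022 × 10²³ × 2.75) = 2.874 × 10^-22 cm³, so a = 6.600 × 10^-8 cm = 6.60 Å.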